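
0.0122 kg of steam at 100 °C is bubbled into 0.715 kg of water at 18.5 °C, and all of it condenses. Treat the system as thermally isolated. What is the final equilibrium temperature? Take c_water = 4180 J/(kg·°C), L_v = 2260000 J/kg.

T_f ≈ 28.9 °C

Net heat exchanged in the isolated system is zero:
condense steam: −0.0122·2260000 = −27572; condensed water 100 °C→T: 51(T − 100); water warms: 0.715·4180·(T − 18.5) = 2988.7(T − 18.5)
3039.7 T = 27572 + 5099.6 + 55291 = 87963
T ≈ 28.94 °C (< 100 °C, so full condensation is consistent).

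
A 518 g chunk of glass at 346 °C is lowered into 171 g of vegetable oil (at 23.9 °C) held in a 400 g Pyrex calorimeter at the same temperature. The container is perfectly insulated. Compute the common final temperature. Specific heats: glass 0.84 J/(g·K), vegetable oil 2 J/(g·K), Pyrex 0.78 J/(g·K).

Let T be the final temperature. ΣQ_i = 0:
518*0.84*(T − 346) + 171*2*(T − 23.9) + 400*0.78*(T − 23.9) = 0
(435.12 + 342 + 312) T = 435.12*346 + 342*23.9 + 312*23.9
T = 166182 / 1089.1 = 153 °C

T_f ≈ 152.6 °C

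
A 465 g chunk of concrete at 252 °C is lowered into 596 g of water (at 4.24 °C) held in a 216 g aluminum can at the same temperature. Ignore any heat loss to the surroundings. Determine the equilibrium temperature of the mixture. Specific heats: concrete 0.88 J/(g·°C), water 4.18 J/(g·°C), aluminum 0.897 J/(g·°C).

Let T be the final temperature. ΣQ_i = 0:
465×0.88×(T − 252) + 596×4.18×(T − 4.24) + 216×0.897×(T − 4.24) = 0
(409.2 + 2491.3 + 193.75) T = 409.2×252 + 2491.3×4.24 + 193.75×4.24
T = 114503 / 3094.2 = 37 °C

T_f ≈ 37.0 °C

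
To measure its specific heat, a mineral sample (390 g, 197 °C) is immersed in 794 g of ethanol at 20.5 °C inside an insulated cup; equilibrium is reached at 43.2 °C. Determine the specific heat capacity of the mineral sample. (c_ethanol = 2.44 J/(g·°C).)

c ≈ 0.733 J/(g·°C)

m_s c (T_s − T_f) = m_ethanol c_ethanol (T_f − T_0):
390×c×(197 − 43.2) = 794×2.44×(43.2 − 20.5)
59982 c = 43978  ⇒  c ≈ 0.7332 J/(g·°C)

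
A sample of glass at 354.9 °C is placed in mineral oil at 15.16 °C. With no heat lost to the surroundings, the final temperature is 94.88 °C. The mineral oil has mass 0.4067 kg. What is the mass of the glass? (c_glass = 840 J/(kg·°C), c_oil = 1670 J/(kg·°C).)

m ≈ 0.248 kg

|Q_glass| = |Q_oil|:
m×840×(354.9 − 94.88) = 0.4067×1670×(94.88 − 15.16)
218417 m = 54145  ⇒  m ≈ 0.2479 kg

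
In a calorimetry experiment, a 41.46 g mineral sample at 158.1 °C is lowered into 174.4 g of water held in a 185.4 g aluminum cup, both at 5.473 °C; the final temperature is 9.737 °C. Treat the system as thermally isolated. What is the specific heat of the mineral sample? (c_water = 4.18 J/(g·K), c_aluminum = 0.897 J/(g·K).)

c ≈ 0.621 J/(g·K)

Setting the total heat transfer to zero:
41.46·c·(9.737 − 158.1) + 174.4·4.18·(9.737 − 5.473) + 185.4·0.897·(9.737 − 5.473) = 0
-6151.1 c = -3817.5
c = -3817.5/-6151.1 ≈ 0.6206 J/(g·K)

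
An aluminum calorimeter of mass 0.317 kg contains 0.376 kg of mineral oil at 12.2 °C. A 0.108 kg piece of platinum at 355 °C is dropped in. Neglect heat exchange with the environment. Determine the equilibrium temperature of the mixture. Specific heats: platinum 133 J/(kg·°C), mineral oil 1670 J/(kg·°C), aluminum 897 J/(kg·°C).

Heat gained plus heat lost sum to zero:
0.108·133·(T − 355) + 0.376·1670·(T − 12.2) + 0.317·897·(T − 12.2) = 0
926.63 T = 16229
T ≈ 17.51 °C

T_f ≈ 17.5 °C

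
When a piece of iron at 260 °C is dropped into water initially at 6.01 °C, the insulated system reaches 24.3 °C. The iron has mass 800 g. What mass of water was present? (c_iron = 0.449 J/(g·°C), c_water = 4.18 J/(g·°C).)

m ≈ 1110 g

Net heat exchanged in the isolated system is zero:
800×0.449×(24.3 − 260) + m×4.18×(24.3 − 6.01) = 0
76.45 m = 84663
m = 84663/76.45 ≈ 1107 g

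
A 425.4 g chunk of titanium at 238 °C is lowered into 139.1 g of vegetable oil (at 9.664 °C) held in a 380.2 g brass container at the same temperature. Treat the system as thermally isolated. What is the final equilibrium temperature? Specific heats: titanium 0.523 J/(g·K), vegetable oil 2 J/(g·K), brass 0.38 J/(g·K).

Conservation of energy gives ΣQ = 0:
425.4×0.523×(T − 238) + 139.1×2×(T − 9.664) + 380.2×0.38×(T − 9.664) = 0
645.16 T = 57036
T = 57036 / 645.16 = 88.4 °C

T_f ≈ 88.4 °C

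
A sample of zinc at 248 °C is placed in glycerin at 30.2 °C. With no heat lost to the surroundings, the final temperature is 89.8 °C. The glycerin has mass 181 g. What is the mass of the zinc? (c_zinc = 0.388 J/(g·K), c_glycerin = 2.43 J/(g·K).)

Heat gained plus heat lost sum to zero:
m·0.388·(89.8 − 248) + 181·2.43·(89.8 − 30.2) = 0
-61.38 m = -26214
m = -26214/-61.38 ≈ 427.1 g

m ≈ 427 g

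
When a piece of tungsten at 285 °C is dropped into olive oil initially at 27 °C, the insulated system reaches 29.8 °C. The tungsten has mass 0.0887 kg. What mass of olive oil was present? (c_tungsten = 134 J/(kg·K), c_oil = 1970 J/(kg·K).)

m ≈ 0.55 kg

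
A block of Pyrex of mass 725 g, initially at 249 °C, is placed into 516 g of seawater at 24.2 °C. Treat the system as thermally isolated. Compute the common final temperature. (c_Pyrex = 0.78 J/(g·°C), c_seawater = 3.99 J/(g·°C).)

Heat lost by the Pyrex equals heat gained by the seawater:
725×0.78×(249 − T) = 516×3.99×(T − 24.2)
565.5(249 − T) = 2058.8(T − 24.2)
2624.3 T = 190633  ⇒  T ≈ 72.64 °C

T_f ≈ 72.6 °C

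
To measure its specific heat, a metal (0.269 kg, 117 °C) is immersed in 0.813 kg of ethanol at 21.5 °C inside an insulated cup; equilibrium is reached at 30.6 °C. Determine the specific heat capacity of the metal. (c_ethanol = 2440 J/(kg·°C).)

m_s c (T_s − T_f) = m_ethanol c_ethanol (T_f − T_0):
0.269×c×(117 − 30.6) = 0.813×2440×(30.6 − 21.5)
23.24 c = 18052  ⇒  c ≈ 776.7 J/(kg·°C)

c ≈ 777 J/(kg·°C)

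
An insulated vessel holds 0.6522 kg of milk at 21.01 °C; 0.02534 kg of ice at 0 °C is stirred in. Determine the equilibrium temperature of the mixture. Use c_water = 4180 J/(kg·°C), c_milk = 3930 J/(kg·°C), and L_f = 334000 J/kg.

T_f ≈ 17.0 °C

Net heat exchanged in the isolated system is zero:
fusion: m_ice L_f = 0.02534×334000 = 8463.6; meltwater 0→T: 0.02534×4180×T = 105.92 T; milk: 2563.1(T − 21.01)
2669.1 T = 53852 − 8463.6 = 45388
T ≈ 17.01 °C. Since T > 0 °C, the all-ice-melts assumption holds.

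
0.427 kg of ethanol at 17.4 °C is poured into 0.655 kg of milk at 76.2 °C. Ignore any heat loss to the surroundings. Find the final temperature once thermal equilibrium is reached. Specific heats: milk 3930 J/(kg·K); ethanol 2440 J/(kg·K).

T_f ≈ 59.3 °C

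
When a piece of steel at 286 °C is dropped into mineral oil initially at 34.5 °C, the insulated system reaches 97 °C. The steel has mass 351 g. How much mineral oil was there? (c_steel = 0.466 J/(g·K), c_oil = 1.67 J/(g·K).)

Energy conservation, ΣQ = 0:
351×0.466×(97 − 286) + m×1.67×(97 − 34.5) = 0
104.38 m = 30914
m = 30914/104.38 ≈ 296.2 g

m ≈ 296 g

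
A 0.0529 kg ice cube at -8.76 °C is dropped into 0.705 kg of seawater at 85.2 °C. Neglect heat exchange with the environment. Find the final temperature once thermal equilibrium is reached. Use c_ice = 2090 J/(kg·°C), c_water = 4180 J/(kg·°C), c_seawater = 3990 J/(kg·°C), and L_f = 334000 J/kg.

Taking heat into each body as positive, Σ m c ΔT = 0:
ice -8.76→0 °C: 0.0529×2090×8.76 = 968.51
  fusion: m_ice L_f = 0.0529×334000 = 17669
  warm the meltwater: 221.12 T
  seawater cools: 0.705×3990×(T − 85.2) = 2812.9(T − 85.2)
3034.1 T = 239663 − 18637 = 221026
T ≈ 72.85 °C (positive, so assuming full melt was valid).

T_f ≈ 72.8 °C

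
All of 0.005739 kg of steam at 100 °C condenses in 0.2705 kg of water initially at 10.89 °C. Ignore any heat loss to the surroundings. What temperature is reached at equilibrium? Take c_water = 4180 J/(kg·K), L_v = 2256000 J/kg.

Energy conservation, ΣQ = 0:
latent heat released on condensation: 0.005739×2256000 = 12947
  condensed water 100 °C→T: 23.99(T − 100)
  water warms: 0.2705×4180×(T − 10.89) = 1130.7(T − 10.89)
1154.7 T = 12947 + 2398.9 + 12313 = 27659
T ≈ 23.95 °C, under the boiling point, so the assumption holds.

T_f ≈ 24.0 °C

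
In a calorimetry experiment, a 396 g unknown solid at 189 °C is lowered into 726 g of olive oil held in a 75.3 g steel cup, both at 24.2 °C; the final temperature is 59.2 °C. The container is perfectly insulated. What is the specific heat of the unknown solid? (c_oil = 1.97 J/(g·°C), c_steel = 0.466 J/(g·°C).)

Conservation of energy gives ΣQ = 0:
396·c·(59.2 − 189) + 726·1.97·(59.2 − 24.2) + 75.3·0.466·(59.2 − 24.2) = 0
-51401 c = -51286
c = -51286/-51401 ≈ 0.9978 J/(g·°C)

c ≈ 0.998 J/(g·°C)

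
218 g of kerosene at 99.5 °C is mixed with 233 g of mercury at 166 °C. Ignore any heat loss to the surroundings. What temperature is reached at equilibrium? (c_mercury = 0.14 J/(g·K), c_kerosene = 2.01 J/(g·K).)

Taking heat into each body as positive, Σ m c ΔT = 0:
233*0.14*(T − 166) + 218*2.01*(T − 99.5) = 0
(32.62 + 438.18) T = 32.62*166 + 438.18*99.5
T = 49014 / 470.8 = 104 °C

T_f ≈ 104.1 °C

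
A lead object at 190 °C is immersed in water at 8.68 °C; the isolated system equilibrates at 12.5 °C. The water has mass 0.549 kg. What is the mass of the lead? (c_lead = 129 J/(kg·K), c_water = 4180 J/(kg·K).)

m ≈ 0.383 kg

Heat gained plus heat lost sum to zero:
m×129×(12.5 − 190) + 0.549×4180×(12.5 − 8.68) = 0
-22898 m = -8766.2
m = -8766.2/-22898 ≈ 0.3828 kg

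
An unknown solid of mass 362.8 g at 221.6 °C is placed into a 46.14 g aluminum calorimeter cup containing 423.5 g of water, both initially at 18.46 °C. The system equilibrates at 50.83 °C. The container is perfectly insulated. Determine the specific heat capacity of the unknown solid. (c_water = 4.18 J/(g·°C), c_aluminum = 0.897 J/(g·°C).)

Setting the total heat transfer to zero:
362.8·c·(50.83 − 221.6) + 423.5·4.18·(50.83 − 18.46) + 46.14·0.897·(50.83 − 18.46) = 0
-61955 c = -58642
c = -58642/-61955 ≈ 0.9465 J/(g·°C)

c ≈ 0.947 J/(g·°C)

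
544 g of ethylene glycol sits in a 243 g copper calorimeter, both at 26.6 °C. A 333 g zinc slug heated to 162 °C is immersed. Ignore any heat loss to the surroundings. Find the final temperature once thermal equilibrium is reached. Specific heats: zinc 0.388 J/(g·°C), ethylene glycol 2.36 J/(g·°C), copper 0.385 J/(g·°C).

Energy conservation, ΣQ = 0:
333×0.388×(T − 162) + 544×2.36×(T − 26.6) + 243×0.385×(T − 26.6) = 0
(129.2 + 1283.8 + 93.56) T = 129.2×162 + 1283.8×26.6 + 93.56×26.6
T = 57570/1506.6 ≈ 38.21 °C

T_f ≈ 38.2 °C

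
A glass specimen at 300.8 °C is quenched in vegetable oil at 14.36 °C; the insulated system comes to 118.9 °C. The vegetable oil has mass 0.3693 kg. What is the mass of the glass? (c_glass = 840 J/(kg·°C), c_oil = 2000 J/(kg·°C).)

Energy conservation, ΣQ = 0:
m·840·(118.9 − 300.8) + 0.3693·2000·(118.9 − 14.36) = 0
-152796 m = -77213
m = -77213/-152796 ≈ 0.5053 kg

m ≈ 0.505 kg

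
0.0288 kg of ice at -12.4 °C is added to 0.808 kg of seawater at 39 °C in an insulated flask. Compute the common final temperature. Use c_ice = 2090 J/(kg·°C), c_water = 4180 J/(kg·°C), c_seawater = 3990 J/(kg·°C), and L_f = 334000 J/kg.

T_f ≈ 34.5 °C

Let T be the final temperature. ΣQ_i = 0:
warm ice to 0 °C: 0.0288·2090·(0 − (-12.4)) = 746.38; fusion: m_ice L_f = 0.0288·334000 = 9619.2; meltwater 0→T: 0.0288·4180·T = 120.38 T; seawater cools: 0.808·3990·(T − 39) = 3223.9(T − 39)
3344.3 T = 125733 − 10366 = 115367
T ≈ 34.50 °C. Since T > 0 °C, the all-ice-melts assumption holds.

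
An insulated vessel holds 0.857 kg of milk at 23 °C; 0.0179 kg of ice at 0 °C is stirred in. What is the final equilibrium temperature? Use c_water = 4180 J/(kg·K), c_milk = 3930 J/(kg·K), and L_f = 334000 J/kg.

T_f ≈ 20.8 °C

Net heat exchanged in the isolated system is zero:
fusion: m_ice L_f = 0.0179×334000 = 5978.6
  meltwater 0→T: 0.0179×4180×T = 74.82 T
  milk cools: 0.857×3930×(T − 23) = 3368(T − 23)
3442.8 T = 77464 − 5978.6 = 71486
T ≈ 20.76 °C — above 0 °C, consistent with complete melting.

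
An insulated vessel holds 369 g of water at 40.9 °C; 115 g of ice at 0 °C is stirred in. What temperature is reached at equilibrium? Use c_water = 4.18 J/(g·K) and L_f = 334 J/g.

Conservation of energy gives ΣQ = 0:
fusion: m_ice L_f = 115·334 = 38410
  meltwater 0→T: 115·4.18·T = 480.7 T
  water cools: 369·4.18·(T − 40.9) = 1542.4(T − 40.9)
2023.1 T = 63085 − 38410 = 24675
T ≈ 12.20 °C (positive, so assuming full melt was valid).

T_f ≈ 12.2 °C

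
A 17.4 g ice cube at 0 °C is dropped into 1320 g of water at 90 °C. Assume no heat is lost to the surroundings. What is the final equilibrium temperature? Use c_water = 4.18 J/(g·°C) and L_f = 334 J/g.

Conservation of energy gives ΣQ = 0:
melt ice: 17.4×334 = 5811.6; meltwater 0→T: 17.4×4.18×T = 72.73 T; water cools: 1320×4.18×(T − 90) = 5517.6(T − 90)
5590.3 T = 496584 − 5811.6 = 490772
T ≈ 87.79 °C. Since T > 0 °C, the all-ice-melts assumption holds.

T_f ≈ 87.8 °C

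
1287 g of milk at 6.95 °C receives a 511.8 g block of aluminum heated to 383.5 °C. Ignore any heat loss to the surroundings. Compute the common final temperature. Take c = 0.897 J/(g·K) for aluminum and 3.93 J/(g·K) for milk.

Conservation of energy gives ΣQ = 0:
511.8*0.897*(T − 383.5) + 1287*3.93*(T − 6.95) = 0
5517 T = 211211
T = 211211/5517 ≈ 38.28 °C

T_f ≈ 38.3 °C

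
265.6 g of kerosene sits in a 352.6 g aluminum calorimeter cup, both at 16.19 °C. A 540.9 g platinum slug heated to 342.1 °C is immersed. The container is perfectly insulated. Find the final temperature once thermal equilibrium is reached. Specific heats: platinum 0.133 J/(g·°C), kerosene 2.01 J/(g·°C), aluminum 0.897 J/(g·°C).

T_f ≈ 41.6 °C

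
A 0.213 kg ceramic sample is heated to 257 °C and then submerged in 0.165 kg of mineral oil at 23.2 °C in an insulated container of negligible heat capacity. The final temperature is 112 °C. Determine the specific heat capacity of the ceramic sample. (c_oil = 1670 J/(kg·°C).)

c ≈ 792 J/(kg·°C)

Taking heat into each body as positive, Σ m c ΔT = 0:
0.213×c×(112 − 257) + 0.165×1670×(112 − 23.2) = 0
-30.88 c = -24469
c = -24469/-30.88 ≈ 792.3 J/(kg·°C)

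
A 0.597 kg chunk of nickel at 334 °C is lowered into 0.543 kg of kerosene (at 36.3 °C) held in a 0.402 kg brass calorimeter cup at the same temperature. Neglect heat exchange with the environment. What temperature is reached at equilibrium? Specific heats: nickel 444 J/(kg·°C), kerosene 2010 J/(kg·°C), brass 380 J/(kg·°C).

T_f ≈ 88.6 °C

T_f = Σ m_i c_i T_i / Σ m_i c_i:
T_f = (265.07×334 + 1091.4×36.3 + 152.76×36.3) / (265.07 + 1091.4 + 152.76)
    = 133697 / 1509.3 ≈ 88.58 °C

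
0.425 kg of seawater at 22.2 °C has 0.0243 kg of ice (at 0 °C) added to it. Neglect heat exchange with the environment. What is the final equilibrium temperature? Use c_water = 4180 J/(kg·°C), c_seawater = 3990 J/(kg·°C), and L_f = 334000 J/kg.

Energy balance with sensible and latent terms:
fusion: m_ice L_f = 0.0243·334000 = 8116.2; warm the meltwater: 101.57 T; seawater: 1695.8(T − 22.2)
1797.3 T = 37646 − 8116.2 = 29529
T ≈ 16.43 °C — above 0 °C, consistent with complete melting.

T_f ≈ 16.4 °C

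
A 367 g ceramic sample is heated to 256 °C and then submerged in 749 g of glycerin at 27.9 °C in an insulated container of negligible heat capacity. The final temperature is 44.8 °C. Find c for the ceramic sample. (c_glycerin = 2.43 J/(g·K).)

m_s c (T_s − T_f) = m_glycerin c_glycerin (T_f − T_0):
367·c·(256 − 44.8) = 749·2.43·(44.8 − 27.9)
77510 c = 30759  ⇒  c ≈ 0.3968 J/(g·K)

c ≈ 0.397 J/(g·K)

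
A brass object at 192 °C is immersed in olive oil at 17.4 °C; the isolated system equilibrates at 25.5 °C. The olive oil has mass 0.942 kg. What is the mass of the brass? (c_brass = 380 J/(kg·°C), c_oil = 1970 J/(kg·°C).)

|Q_brass| = |Q_oil|:
m×380×(192 − 25.5) = 0.942×1970×(25.5 − 17.4)
63270 m = 15031  ⇒  m ≈ 0.2376 kg

m ≈ 0.238 kg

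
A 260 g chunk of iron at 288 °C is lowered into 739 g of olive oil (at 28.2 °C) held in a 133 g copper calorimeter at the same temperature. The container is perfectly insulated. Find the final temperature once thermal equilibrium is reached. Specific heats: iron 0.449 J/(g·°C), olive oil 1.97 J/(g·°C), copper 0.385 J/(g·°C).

T_f ≈ 46.9 °C

Net heat exchanged in the isolated system is zero:
260×0.449×(T − 288) + 739×1.97×(T − 28.2) + 133×0.385×(T − 28.2) = 0
116.74(T − 288) + 1455.8(T − 28.2) + 51.2(T − 28.2) = 0
1623.8 T = 76120
T ≈ 46.88 °C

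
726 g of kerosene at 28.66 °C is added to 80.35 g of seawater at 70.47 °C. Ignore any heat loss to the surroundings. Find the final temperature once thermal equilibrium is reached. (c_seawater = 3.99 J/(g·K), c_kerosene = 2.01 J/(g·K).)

Net heat exchanged in the isolated system is zero:
80.35·3.99·(T − 70.47) + 726·2.01·(T − 28.66) = 0
1779.9 T = 64415
T = 64415 / 1779.9 = 36.2 °C

T_f ≈ 36.2 °C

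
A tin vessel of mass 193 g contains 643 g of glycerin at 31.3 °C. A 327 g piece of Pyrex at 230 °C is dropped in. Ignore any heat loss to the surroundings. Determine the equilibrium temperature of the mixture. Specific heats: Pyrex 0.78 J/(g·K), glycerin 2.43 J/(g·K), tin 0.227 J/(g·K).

T_f is the heat-capacity-weighted average of the initial temperatures:
T_f = (255.06·230 + 1562.5·31.3 + 43.81·31.3) / (255.06 + 1562.5 + 43.81)
    = 108941 / 1861.4 ≈ 58.53 °C

T_f ≈ 58.5 °C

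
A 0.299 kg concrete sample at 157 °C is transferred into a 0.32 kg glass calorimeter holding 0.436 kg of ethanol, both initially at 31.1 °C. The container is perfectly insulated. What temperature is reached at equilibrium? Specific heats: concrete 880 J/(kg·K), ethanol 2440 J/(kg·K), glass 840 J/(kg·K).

T_f ≈ 51.9 °C

Setting the total heat transfer to zero:
0.299*880*(T − 157) + 0.436*2440*(T − 31.1) + 0.32*840*(T − 31.1) = 0
263.12(T − 157) + 1063.8(T − 31.1) + 268.8(T − 31.1) = 0
1595.8 T = 82755
T ≈ 51.86 °C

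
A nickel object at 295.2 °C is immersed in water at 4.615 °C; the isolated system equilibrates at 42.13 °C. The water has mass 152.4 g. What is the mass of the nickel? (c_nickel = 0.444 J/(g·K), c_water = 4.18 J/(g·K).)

|Q_nickel| = |Q_water|:
m·0.444·(295.2 − 42.13) = 152.4·4.18·(42.13 − 4.615)
112.36 m = 23898  ⇒  m ≈ 212.7 g

m ≈ 213 g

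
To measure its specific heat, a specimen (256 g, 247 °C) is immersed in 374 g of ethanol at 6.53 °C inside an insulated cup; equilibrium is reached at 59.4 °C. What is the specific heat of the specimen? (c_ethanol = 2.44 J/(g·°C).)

c ≈ 1 J/(g·°C)

Heat gained plus heat lost sum to zero:
256×c×(59.4 − 247) + 374×2.44×(59.4 − 6.53) = 0
-48026 c = -48247
c = -48247/-48026 ≈ 1.005 J/(g·°C)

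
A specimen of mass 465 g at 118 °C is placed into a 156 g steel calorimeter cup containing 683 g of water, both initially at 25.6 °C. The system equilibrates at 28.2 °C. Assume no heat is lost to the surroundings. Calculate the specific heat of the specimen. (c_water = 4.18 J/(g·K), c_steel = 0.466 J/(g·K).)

c ≈ 0.182 J/(g·K)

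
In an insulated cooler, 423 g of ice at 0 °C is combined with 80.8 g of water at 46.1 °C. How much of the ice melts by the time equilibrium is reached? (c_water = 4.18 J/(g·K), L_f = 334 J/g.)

Water can give up m c ΔT = 80.8·4.18·46.1 = 15570 J before reaching 0 °C.
To melt every bit of ice: 423·334 = 141282 J.
Since 15570 < 141282 J, not all the ice melts; equilibrium is at 0 °C.
Mass melted = 15570/334 ≈ 46.62 g.

m_melted ≈ 46.6 g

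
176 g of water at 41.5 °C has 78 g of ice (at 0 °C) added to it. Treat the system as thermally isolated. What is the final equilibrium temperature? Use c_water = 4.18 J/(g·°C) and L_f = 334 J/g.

T_f ≈ 4.2 °C

Energy conservation, ΣQ = 0:
latent heat to melt: 78×334 = 26052
  warm the meltwater: 326.04 T
  water: 735.68(T − 41.5)
1061.7 T = 30531 − 26052 = 4478.7
T ≈ 4.22 °C (positive, so assuming full melt was valid).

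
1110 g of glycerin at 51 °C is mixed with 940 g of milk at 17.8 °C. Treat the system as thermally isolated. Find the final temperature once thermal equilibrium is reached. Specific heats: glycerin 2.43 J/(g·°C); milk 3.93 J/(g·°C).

Heat lost by the glycerin equals heat gained by the milk:
1110×2.43×(51 − T) = 940×3.93×(T − 17.8)
2697.3(51 − T) = 3694.2(T − 17.8)
6391.5 T = 203319  ⇒  T ≈ 31.81 °C

T_f ≈ 31.8 °C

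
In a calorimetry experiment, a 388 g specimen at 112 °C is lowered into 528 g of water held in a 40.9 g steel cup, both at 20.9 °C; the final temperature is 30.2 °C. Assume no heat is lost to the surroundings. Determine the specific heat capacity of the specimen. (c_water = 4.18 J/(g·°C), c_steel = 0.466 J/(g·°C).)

Net heat exchanged in the isolated system is zero:
388×c×(30.2 − 112) + 528×4.18×(30.2 − 20.9) + 40.9×0.466×(30.2 − 20.9) = 0
-31738 c = -20703
c = -20703/-31738 ≈ 0.6523 J/(g·°C)

c ≈ 0.652 J/(g·°C)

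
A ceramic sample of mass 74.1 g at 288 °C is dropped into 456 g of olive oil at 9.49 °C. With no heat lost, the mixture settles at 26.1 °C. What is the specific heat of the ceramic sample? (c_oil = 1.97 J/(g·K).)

c ≈ 0.769 J/(g·K)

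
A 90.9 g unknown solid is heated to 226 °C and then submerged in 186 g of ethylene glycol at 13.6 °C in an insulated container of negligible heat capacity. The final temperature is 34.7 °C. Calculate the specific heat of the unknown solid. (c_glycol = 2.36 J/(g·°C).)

Heat lost by the unknown solid = heat gained by the glycol:
90.9×c×(226 − 34.7) = 186×2.36×(34.7 − 13.6)
17389 c = 9262.1  ⇒  c ≈ 0.5326 J/(g·°C)

c ≈ 0.533 J/(g·°C)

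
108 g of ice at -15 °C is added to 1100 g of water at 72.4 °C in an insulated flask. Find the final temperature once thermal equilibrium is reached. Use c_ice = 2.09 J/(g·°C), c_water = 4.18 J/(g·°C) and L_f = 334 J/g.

Heat gained plus heat lost sum to zero:
warm ice to 0 °C: 108×2.09×(0 − (-15)) = 3385.8; latent heat to melt: 108×334 = 36072; warm the meltwater: 451.44 T; water: 4598(T − 72.4)
5049.4 T = 332895 − 39458 = 293437
T ≈ 58.11 °C (positive, so assuming full melt was valid).

T_f ≈ 58.1 °C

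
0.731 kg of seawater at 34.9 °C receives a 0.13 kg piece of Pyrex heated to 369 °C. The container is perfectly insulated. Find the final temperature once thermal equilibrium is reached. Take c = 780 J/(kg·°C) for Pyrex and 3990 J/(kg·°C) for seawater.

T_f ≈ 46.1 °C

With ΣQ=0 the equilibrium temperature is the m·c-weighted mean:
T_f = (101.4×369 + 2916.7×34.9) / (101.4 + 2916.7)
    = 139209 / 3018.1 ≈ 46.12 °C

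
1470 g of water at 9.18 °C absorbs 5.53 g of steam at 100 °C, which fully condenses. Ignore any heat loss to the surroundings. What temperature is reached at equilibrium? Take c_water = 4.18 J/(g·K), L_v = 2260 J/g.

Let T be the final temperature. ΣQ_i = 0:
condense steam: −5.53×2260 = −12498
  condensed water 100 °C→T: 23.12(T − 100)
  original water: 6144.6(T − 9.18)
6167.7 T = 12498 + 2311.5 + 56407 = 71217
T ≈ 11.55 °C (< 100 °C, so full condensation is consistent).

T_f ≈ 11.5 °C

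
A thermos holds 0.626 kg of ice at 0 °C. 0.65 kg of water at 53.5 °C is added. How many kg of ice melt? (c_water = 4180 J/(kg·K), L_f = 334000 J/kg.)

m_melted ≈ 0.435 kg

Water can give up m c ΔT = 0.65×4180×53.5 = 145360 J before reaching 0 °C.
To melt every bit of ice: 0.626×334000 = 209084 J.
That's not enough to melt it all — equilibrium is at 0 °C with ice remaining.
m_melted×334000 = 145360  ⇒  m_melted ≈ 0.4352 kg.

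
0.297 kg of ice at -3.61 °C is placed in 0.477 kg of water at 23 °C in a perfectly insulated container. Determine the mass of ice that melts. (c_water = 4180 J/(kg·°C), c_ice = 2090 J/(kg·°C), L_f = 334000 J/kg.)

Heat available from the water dropping to 0 °C: 0.477·4180·23 = 45859 J.
Of that, 0.297·2090·3.61 = 2240.8 J goes to bring the ice to 0 °C, leaving 43618 J.
To melt every bit of ice: 0.297·334000 = 99198 J.
Since 43618 < 99198 J, not all the ice melts; equilibrium is at 0 °C.
m_melt = 43618 / L_f = 0.1306 kg.

m_melted ≈ 0.131 kg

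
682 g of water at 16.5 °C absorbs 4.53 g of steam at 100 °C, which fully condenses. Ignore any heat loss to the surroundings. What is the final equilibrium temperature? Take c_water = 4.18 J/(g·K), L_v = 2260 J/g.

T_f ≈ 20.6 °C

Sum of m c ΔT and latent-heat terms is zero:
condense steam: −4.53×2260 = −10238
  condensed water 100 °C→T: 18.94(T − 100)
  water warms: 682×4.18×(T − 16.5) = 2850.8(T − 16.5)
2869.7 T = 10238 + 1893.5 + 47038 = 59169
T ≈ 20.62 °C, under the boiling point, so the assumption holds.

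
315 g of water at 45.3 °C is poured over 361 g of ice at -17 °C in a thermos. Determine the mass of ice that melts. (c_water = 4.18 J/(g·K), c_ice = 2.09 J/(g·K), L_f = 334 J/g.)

Water can give up m c ΔT = 315·4.18·45.3 = 59647 J before reaching 0 °C.
Of that, 361·2.09·17 = 12826 J goes to bring the ice to 0 °C, leaving 46820 J.
Fully melting the ice requires m_ice L_f = 361·334 = 120574 J.
That's not enough to melt it all — equilibrium is at 0 °C with ice remaining.
m_melted·334 = 46820  ⇒  m_melted ≈ 140.2 g.

m_melted ≈ 140 g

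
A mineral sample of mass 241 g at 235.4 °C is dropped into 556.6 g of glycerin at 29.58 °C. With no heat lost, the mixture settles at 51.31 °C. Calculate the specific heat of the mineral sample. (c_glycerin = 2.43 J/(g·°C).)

c ≈ 0.662 J/(g·°C)

Heat gained plus heat lost sum to zero:
241×c×(51.31 − 235.4) + 556.6×2.43×(51.31 − 29.58) = 0
-44366 c = -29391
c = -29391/-44366 ≈ 0.6625 J/(g·°C)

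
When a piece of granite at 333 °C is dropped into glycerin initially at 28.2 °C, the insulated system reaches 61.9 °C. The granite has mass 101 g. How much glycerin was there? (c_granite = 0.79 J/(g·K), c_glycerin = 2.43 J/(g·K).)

m ≈ 264 g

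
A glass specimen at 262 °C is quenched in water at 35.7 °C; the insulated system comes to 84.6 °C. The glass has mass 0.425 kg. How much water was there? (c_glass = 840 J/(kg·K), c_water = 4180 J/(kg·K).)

m ≈ 0.31 kg

Energy conservation, ΣQ = 0:
0.425×840×(84.6 − 262) + m×4180×(84.6 − 35.7) = 0
204402 m = 63332
m = 63332/204402 ≈ 0.3098 kg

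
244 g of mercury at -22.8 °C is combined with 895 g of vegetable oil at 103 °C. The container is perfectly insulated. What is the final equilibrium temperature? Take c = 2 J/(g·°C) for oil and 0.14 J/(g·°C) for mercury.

Let T be the final temperature. ΣQ_i = 0:
895·2·(T − 103) + 244·0.14·(T − (-22.8)) = 0
1790(T − 103) + 34.16(T − (-22.8)) = 0
1824.2 T = 183591
T ≈ 100.64 °C

T_f ≈ 100.6 °C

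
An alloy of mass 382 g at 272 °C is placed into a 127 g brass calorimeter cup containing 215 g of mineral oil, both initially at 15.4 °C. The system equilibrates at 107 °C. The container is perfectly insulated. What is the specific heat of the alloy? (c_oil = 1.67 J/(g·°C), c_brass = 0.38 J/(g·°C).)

c ≈ 0.592 J/(g·°C)

Heat gained plus heat lost sum to zero:
382·c·(107 − 272) + 215·1.67·(107 − 15.4) + 127·0.38·(107 − 15.4) = 0
-63030 c = -37310
c = -37310/-63030 ≈ 0.5919 J/(g·°C)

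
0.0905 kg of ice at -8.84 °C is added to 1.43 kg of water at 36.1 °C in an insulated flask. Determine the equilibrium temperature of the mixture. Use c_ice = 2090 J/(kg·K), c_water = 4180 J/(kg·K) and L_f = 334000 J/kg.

T_f ≈ 28.9 °C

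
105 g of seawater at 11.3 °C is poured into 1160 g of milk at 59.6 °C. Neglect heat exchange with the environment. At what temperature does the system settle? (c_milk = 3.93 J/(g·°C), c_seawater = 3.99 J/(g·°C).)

T_f ≈ 55.5 °C

T_f = Σ m_i c_i T_i / Σ m_i c_i:
T_f = (4558.8×59.6 + 418.95×11.3) / (4558.8 + 418.95)
    = 276439 / 4977.8 ≈ 55.53 °C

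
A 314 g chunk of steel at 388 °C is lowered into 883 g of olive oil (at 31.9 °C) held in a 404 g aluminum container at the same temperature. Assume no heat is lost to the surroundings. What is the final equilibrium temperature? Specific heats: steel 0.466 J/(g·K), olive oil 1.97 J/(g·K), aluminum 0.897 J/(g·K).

T_f = Σ m_i c_i T_i / Σ m_i c_i:
T_f = (146.32·388 + 1739.5·31.9 + 362.39·31.9) / (146.32 + 1739.5 + 362.39)
    = 123824 / 2248.2 ≈ 55.08 °C

T_f ≈ 55.1 °C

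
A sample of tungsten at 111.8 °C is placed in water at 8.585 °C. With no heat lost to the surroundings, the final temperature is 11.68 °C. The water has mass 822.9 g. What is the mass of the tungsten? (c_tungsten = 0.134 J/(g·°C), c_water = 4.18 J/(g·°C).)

m ≈ 794 g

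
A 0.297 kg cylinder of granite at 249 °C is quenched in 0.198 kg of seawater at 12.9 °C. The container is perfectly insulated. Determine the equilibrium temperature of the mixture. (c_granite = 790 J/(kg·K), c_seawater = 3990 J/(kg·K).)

T_f is the heat-capacity-weighted average of the initial temperatures:
T_f = (234.63×249 + 790.02×12.9) / (234.63 + 790.02)
    = 68614 / 1024.7 ≈ 66.96 °C

T_f ≈ 67.0 °C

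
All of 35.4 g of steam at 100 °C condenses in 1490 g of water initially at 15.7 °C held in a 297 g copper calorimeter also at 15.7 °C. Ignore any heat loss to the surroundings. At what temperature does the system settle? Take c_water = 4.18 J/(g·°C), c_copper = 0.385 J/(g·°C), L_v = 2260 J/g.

Let T be the final temperature. ΣQ_i = 0:
condense steam: −35.4·2260 = −80004
  condensate cools 100→T: 35.4·4.18·(T − 100) = 147.97(T − 100)
  original water: 6228.2(T − 15.7)
  cup: 114.34(T − 15.7)
6490.5 T = 80004 + 14797 + 99578 = 194379
T ≈ 29.95 °C — below 100 °C, confirming all the steam condensed.

T_f ≈ 29.9 °C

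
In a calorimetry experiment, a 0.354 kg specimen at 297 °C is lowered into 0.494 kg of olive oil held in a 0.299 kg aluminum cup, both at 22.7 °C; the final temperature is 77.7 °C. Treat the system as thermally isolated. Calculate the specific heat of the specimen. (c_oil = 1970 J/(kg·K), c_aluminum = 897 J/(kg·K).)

c ≈ 879 J/(kg·K)

Heat gained plus heat lost sum to zero:
0.354×c×(77.7 − 297) + 0.494×1970×(77.7 − 22.7) + 0.299×897×(77.7 − 22.7) = 0
-77.63 c = -68276
c = -68276/-77.63 ≈ 879.5 J/(kg·K)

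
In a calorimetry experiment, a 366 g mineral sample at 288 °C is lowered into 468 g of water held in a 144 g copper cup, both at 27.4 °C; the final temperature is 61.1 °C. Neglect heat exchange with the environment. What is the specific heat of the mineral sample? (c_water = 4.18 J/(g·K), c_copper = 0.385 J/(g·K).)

c ≈ 0.816 J/(g·K)

Energy conservation, ΣQ = 0:
366×c×(61.1 − 288) + 468×4.18×(61.1 − 27.4) + 144×0.385×(61.1 − 27.4) = 0
-83045 c = -67794
c = -67794/-83045 ≈ 0.8163 J/(g·K)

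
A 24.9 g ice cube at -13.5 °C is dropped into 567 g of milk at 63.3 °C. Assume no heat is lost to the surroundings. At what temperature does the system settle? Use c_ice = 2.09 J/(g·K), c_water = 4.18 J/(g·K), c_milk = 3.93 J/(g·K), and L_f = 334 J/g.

Let T be the final temperature. ΣQ_i = 0:
warm ice to 0 °C: 24.9×2.09×(0 − (-13.5)) = 702.55
  latent heat to melt: 24.9×334 = 8316.6
  meltwater 0→T: 24.9×4.18×T = 104.08 T
  milk cools: 567×3.93×(T − 63.3) = 2228.3(T − 63.3)
2332.4 T = 141052 − 9019.2 = 132033
T ≈ 56.61 °C — above 0 °C, consistent with complete melting.

T_f ≈ 56.6 °C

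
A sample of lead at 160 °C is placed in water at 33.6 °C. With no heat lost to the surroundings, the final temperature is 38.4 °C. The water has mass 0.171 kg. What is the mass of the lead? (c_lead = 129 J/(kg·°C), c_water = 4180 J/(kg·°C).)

m ≈ 0.219 kg

Energy conservation, ΣQ = 0:
m×129×(38.4 − 160) + 0.171×4180×(38.4 − 33.6) = 0
-15686 m = -3430.9
m = -3430.9/-15686 ≈ 0.2187 kg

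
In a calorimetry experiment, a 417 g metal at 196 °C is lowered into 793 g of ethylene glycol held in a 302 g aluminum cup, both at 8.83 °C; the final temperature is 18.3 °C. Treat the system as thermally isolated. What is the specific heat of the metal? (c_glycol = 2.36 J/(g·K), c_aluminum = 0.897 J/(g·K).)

Setting the total heat transfer to zero:
417×c×(18.3 − 196) + 793×2.36×(18.3 − 8.83) + 302×0.897×(18.3 − 8.83) = 0
-74101 c = -20288
c = -20288/-74101 ≈ 0.2738 J/(g·K)

c ≈ 0.274 J/(g·K)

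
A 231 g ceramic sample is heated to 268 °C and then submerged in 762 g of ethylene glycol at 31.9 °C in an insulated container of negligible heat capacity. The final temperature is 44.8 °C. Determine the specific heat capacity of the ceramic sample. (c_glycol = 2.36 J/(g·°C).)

Setting the total heat transfer to zero:
231×c×(44.8 − 268) + 762×2.36×(44.8 − 31.9) = 0
-51559 c = -23198
c = -23198/-51559 ≈ 0.4499 J/(g·°C)

c ≈ 0.45 J/(g·°C)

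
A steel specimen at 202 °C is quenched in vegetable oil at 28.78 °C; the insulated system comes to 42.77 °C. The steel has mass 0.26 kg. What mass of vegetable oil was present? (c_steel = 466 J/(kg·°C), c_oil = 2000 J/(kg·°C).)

m ≈ 0.69 kg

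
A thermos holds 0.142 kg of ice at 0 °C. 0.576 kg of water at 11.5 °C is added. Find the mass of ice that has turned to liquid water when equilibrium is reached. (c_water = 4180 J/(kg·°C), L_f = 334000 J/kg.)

m_melted ≈ 0.0829 kg

Heat available from the water dropping to 0 °C: 0.576·4180·11.5 = 27688 J.
Fully melting the ice requires m_ice L_f = 0.142·334000 = 47428 J.
Since 27688 < 47428 J, not all the ice melts; equilibrium is at 0 °C.
m_melt = 27688 / L_f = 0.0829 kg.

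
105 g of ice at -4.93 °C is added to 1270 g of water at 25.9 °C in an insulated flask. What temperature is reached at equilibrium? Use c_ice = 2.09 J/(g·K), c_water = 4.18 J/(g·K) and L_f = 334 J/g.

T_f ≈ 17.6 °C

Let T be the final temperature. ΣQ_i = 0:
warm ice to 0 °C: 105·2.09·(0 − (-4.93)) = 1081.9; fusion: m_ice L_f = 105·334 = 35070; warm the meltwater: 438.9 T; water: 5308.6(T − 25.9)
5747.5 T = 137493 − 36152 = 101341
T ≈ 17.63 °C. Since T > 0 °C, the all-ice-melts assumption holds.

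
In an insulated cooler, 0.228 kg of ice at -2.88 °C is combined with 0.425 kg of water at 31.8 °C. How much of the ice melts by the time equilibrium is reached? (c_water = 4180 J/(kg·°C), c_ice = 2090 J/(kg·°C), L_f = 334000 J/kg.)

m_melted ≈ 0.165 kg

Water can give up m c ΔT = 0.425×4180×31.8 = 56493 J before reaching 0 °C.
Of that, 0.228×2090×2.88 = 1372.4 J goes to bring the ice to 0 °C, leaving 55120 J.
To melt every bit of ice: 0.228×334000 = 76152 J.
55120 J < 76152 J, so only part of the ice melts and the system sits at 0 °C.
m_melt = 55120 / L_f = 0.165 kg.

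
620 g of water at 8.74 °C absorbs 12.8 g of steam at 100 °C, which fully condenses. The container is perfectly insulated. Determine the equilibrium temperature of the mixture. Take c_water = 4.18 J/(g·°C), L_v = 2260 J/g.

Sum of m c ΔT and latent-heat terms is zero:
condense steam: −12.8×2260 = −28928
  condensate cools 100→T: 12.8×4.18×(T − 100) = 53.5(T − 100)
  original water: 2591.6(T − 8.74)
2645.1 T = 28928 + 5350.4 + 22651 = 56929
T ≈ 21.52 °C, under the boiling point, so the assumption holds.

T_f ≈ 21.5 °C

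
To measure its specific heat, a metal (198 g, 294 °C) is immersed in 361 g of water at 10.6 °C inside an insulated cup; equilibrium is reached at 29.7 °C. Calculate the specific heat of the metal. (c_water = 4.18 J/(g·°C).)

Heat lost by the metal = heat gained by the water:
198×c×(294 − 29.7) = 361×4.18×(29.7 − 10.6)
52331 c = 28822  ⇒  c ≈ 0.5507 J/(g·°C)

c ≈ 0.551 J/(g·°C)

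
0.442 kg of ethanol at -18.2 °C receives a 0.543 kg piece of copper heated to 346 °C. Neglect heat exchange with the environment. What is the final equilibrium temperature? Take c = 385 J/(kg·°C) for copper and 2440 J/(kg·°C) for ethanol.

Conservation of energy gives ΣQ = 0:
0.543·385·(T − 346) + 0.442·2440·(T − (-18.2)) = 0
1287.5 T = 52705
T = 52705/1287.5 ≈ 40.93 °C

T_f ≈ 40.9 °C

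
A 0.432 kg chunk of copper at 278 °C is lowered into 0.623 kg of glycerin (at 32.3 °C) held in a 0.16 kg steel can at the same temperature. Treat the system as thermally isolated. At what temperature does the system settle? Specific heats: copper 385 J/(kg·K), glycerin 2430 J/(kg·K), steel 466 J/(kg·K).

T_f ≈ 55.6 °C

Net heat exchanged in the isolated system is zero:
0.432·385·(T − 278) + 0.623·2430·(T − 32.3) + 0.16·466·(T − 32.3) = 0
166.32(T − 278) + 1513.9(T − 32.3) + 74.56(T − 32.3) = 0
1754.8 T = 97544
T = 97544/1754.8 ≈ 55.59 °C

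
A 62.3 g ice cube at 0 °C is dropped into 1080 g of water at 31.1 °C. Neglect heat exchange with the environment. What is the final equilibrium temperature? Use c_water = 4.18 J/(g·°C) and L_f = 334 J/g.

Energy balance with sensible and latent terms:
latent heat to melt: 62.3·334 = 20808
  warm the meltwater: 260.41 T
  water: 4514.4(T − 31.1)
4774.8 T = 140398 − 20808 = 119590
T ≈ 25.05 °C — above 0 °C, consistent with complete melting.

T_f ≈ 25.0 °C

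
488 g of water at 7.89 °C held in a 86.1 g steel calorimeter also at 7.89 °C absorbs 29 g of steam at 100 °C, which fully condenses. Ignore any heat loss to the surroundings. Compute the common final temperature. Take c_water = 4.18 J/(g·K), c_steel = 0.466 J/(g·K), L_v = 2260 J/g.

T_f ≈ 42.7 °C

Taking heat into each body as positive, Σ m c ΔT = 0:
steam→water at 100 °C releases m L_v = 29·2260 = 65540; condensed water 100 °C→T: 121.22(T − 100); original water: 2039.8(T − 7.89); cup: 40.12(T − 7.89)
2201.2 T = 65540 + 12122 + 16411 = 94073
T ≈ 42.74 °C — below 100 °C, confirming all the steam condensed.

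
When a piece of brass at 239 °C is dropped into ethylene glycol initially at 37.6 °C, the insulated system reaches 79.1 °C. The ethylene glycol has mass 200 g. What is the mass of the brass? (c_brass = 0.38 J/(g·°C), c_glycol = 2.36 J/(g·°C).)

|Q_brass| = |Q_glycol|:
m·0.38·(239 − 79.1) = 200·2.36·(79.1 − 37.6)
60.76 m = 19588  ⇒  m ≈ 322.4 g

m ≈ 322 g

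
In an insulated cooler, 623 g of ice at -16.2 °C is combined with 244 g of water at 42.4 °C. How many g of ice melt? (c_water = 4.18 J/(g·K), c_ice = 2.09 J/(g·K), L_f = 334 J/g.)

Cooling the water to 0 °C releases 244·4.18·42.4 = 43245 J.
Of that, 623·2.09·16.2 = 21094 J goes to bring the ice to 0 °C, leaving 22151 J.
Fully melting the ice requires m_ice L_f = 623·334 = 208082 J.
Since 22151 < 208082 J, not all the ice melts; equilibrium is at 0 °C.
Mass melted = 22151/334 ≈ 66.32 g.

m_melted ≈ 66.3 g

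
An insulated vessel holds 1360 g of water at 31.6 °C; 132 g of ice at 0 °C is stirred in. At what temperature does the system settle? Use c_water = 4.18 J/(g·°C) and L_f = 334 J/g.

Sum of m c ΔT and latent-heat terms is zero:
latent heat to melt: 132×334 = 44088
  meltwater 0→T: 132×4.18×T = 551.76 T
  water: 5684.8(T − 31.6)
6236.6 T = 179640 − 44088 = 135552
T ≈ 21.74 °C. Since T > 0 °C, the all-ice-melts assumption holds.

T_f ≈ 21.7 °C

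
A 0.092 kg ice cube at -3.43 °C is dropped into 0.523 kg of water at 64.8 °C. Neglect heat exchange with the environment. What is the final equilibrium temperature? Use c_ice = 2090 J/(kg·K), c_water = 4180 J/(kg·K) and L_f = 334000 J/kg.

Heat gained plus heat lost sum to zero:
ice -3.43→0 °C: 0.092×2090×3.43 = 659.52; melt ice: 0.092×334000 = 30728; meltwater 0→T: 0.092×4180×T = 384.56 T; water cools: 0.523×4180×(T − 64.8) = 2186.1(T − 64.8)
2570.7 T = 141662 − 31388 = 110274
T ≈ 42.90 °C — above 0 °C, consistent with complete melting.

T_f ≈ 42.9 °C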